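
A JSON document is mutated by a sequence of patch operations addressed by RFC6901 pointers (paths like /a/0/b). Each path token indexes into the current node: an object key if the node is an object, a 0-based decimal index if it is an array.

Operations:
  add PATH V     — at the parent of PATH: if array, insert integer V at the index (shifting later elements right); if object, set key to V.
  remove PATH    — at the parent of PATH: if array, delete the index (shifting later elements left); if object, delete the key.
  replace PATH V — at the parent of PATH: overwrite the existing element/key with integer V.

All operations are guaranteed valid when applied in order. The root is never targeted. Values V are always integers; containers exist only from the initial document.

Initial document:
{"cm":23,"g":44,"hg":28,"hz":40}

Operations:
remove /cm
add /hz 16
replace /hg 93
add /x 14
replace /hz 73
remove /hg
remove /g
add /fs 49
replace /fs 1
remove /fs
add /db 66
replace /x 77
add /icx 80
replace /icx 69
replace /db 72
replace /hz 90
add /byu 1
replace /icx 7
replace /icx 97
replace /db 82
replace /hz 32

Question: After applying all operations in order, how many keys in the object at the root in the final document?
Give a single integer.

After op 1 (remove /cm): {"g":44,"hg":28,"hz":40}
After op 2 (add /hz 16): {"g":44,"hg":28,"hz":16}
After op 3 (replace /hg 93): {"g":44,"hg":93,"hz":16}
After op 4 (add /x 14): {"g":44,"hg":93,"hz":16,"x":14}
After op 5 (replace /hz 73): {"g":44,"hg":93,"hz":73,"x":14}
After op 6 (remove /hg): {"g":44,"hz":73,"x":14}
After op 7 (remove /g): {"hz":73,"x":14}
After op 8 (add /fs 49): {"fs":49,"hz":73,"x":14}
After op 9 (replace /fs 1): {"fs":1,"hz":73,"x":14}
After op 10 (remove /fs): {"hz":73,"x":14}
After op 11 (add /db 66): {"db":66,"hz":73,"x":14}
After op 12 (replace /x 77): {"db":66,"hz":73,"x":77}
After op 13 (add /icx 80): {"db":66,"hz":73,"icx":80,"x":77}
After op 14 (replace /icx 69): {"db":66,"hz":73,"icx":69,"x":77}
After op 15 (replace /db 72): {"db":72,"hz":73,"icx":69,"x":77}
After op 16 (replace /hz 90): {"db":72,"hz":90,"icx":69,"x":77}
After op 17 (add /byu 1): {"byu":1,"db":72,"hz":90,"icx":69,"x":77}
After op 18 (replace /icx 7): {"byu":1,"db":72,"hz":90,"icx":7,"x":77}
After op 19 (replace /icx 97): {"byu":1,"db":72,"hz":90,"icx":97,"x":77}
After op 20 (replace /db 82): {"byu":1,"db":82,"hz":90,"icx":97,"x":77}
After op 21 (replace /hz 32): {"byu":1,"db":82,"hz":32,"icx":97,"x":77}
Size at the root: 5

Answer: 5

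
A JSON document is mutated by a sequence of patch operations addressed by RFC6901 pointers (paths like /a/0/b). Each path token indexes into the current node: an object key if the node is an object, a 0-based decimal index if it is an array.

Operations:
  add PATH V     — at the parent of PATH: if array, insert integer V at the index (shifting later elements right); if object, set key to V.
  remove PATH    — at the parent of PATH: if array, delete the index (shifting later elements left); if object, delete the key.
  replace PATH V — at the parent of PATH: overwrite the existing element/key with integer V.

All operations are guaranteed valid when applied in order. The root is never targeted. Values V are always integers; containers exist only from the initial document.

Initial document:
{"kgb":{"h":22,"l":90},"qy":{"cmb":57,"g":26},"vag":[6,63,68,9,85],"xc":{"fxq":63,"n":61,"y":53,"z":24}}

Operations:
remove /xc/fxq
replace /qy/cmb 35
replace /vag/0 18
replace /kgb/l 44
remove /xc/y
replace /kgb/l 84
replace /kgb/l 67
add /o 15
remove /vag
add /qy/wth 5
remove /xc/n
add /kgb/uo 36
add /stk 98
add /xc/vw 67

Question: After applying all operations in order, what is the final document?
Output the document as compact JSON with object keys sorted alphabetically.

After op 1 (remove /xc/fxq): {"kgb":{"h":22,"l":90},"qy":{"cmb":57,"g":26},"vag":[6,63,68,9,85],"xc":{"n":61,"y":53,"z":24}}
After op 2 (replace /qy/cmb 35): {"kgb":{"h":22,"l":90},"qy":{"cmb":35,"g":26},"vag":[6,63,68,9,85],"xc":{"n":61,"y":53,"z":24}}
After op 3 (replace /vag/0 18): {"kgb":{"h":22,"l":90},"qy":{"cmb":35,"g":26},"vag":[18,63,68,9,85],"xc":{"n":61,"y":53,"z":24}}
After op 4 (replace /kgb/l 44): {"kgb":{"h":22,"l":44},"qy":{"cmb":35,"g":26},"vag":[18,63,68,9,85],"xc":{"n":61,"y":53,"z":24}}
After op 5 (remove /xc/y): {"kgb":{"h":22,"l":44},"qy":{"cmb":35,"g":26},"vag":[18,63,68,9,85],"xc":{"n":61,"z":24}}
After op 6 (replace /kgb/l 84): {"kgb":{"h":22,"l":84},"qy":{"cmb":35,"g":26},"vag":[18,63,68,9,85],"xc":{"n":61,"z":24}}
After op 7 (replace /kgb/l 67): {"kgb":{"h":22,"l":67},"qy":{"cmb":35,"g":26},"vag":[18,63,68,9,85],"xc":{"n":61,"z":24}}
After op 8 (add /o 15): {"kgb":{"h":22,"l":67},"o":15,"qy":{"cmb":35,"g":26},"vag":[18,63,68,9,85],"xc":{"n":61,"z":24}}
After op 9 (remove /vag): {"kgb":{"h":22,"l":67},"o":15,"qy":{"cmb":35,"g":26},"xc":{"n":61,"z":24}}
After op 10 (add /qy/wth 5): {"kgb":{"h":22,"l":67},"o":15,"qy":{"cmb":35,"g":26,"wth":5},"xc":{"n":61,"z":24}}
After op 11 (remove /xc/n): {"kgb":{"h":22,"l":67},"o":15,"qy":{"cmb":35,"g":26,"wth":5},"xc":{"z":24}}
After op 12 (add /kgb/uo 36): {"kgb":{"h":22,"l":67,"uo":36},"o":15,"qy":{"cmb":35,"g":26,"wth":5},"xc":{"z":24}}
After op 13 (add /stk 98): {"kgb":{"h":22,"l":67,"uo":36},"o":15,"qy":{"cmb":35,"g":26,"wth":5},"stk":98,"xc":{"z":24}}
After op 14 (add /xc/vw 67): {"kgb":{"h":22,"l":67,"uo":36},"o":15,"qy":{"cmb":35,"g":26,"wth":5},"stk":98,"xc":{"vw":67,"z":24}}

Answer: {"kgb":{"h":22,"l":67,"uo":36},"o":15,"qy":{"cmb":35,"g":26,"wth":5},"stk":98,"xc":{"vw":67,"z":24}}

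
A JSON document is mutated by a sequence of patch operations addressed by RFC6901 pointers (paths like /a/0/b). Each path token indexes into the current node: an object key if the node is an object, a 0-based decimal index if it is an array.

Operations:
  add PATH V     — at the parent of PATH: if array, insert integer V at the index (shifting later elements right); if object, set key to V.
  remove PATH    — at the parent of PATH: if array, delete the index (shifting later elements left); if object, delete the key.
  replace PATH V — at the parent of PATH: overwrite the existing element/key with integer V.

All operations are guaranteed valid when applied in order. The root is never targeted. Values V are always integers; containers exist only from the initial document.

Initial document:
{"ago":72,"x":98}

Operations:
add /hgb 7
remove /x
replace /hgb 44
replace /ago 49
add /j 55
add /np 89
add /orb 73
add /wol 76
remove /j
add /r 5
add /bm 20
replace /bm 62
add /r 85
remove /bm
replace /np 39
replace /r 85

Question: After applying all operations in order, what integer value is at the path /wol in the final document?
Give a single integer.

After op 1 (add /hgb 7): {"ago":72,"hgb":7,"x":98}
After op 2 (remove /x): {"ago":72,"hgb":7}
After op 3 (replace /hgb 44): {"ago":72,"hgb":44}
After op 4 (replace /ago 49): {"ago":49,"hgb":44}
After op 5 (add /j 55): {"ago":49,"hgb":44,"j":55}
After op 6 (add /np 89): {"ago":49,"hgb":44,"j":55,"np":89}
After op 7 (add /orb 73): {"ago":49,"hgb":44,"j":55,"np":89,"orb":73}
After op 8 (add /wol 76): {"ago":49,"hgb":44,"j":55,"np":89,"orb":73,"wol":76}
After op 9 (remove /j): {"ago":49,"hgb":44,"np":89,"orb":73,"wol":76}
After op 10 (add /r 5): {"ago":49,"hgb":44,"np":89,"orb":73,"r":5,"wol":76}
After op 11 (add /bm 20): {"ago":49,"bm":20,"hgb":44,"np":89,"orb":73,"r":5,"wol":76}
After op 12 (replace /bm 62): {"ago":49,"bm":62,"hgb":44,"np":89,"orb":73,"r":5,"wol":76}
After op 13 (add /r 85): {"ago":49,"bm":62,"hgb":44,"np":89,"orb":73,"r":85,"wol":76}
After op 14 (remove /bm): {"ago":49,"hgb":44,"np":89,"orb":73,"r":85,"wol":76}
After op 15 (replace /np 39): {"ago":49,"hgb":44,"np":39,"orb":73,"r":85,"wol":76}
After op 16 (replace /r 85): {"ago":49,"hgb":44,"np":39,"orb":73,"r":85,"wol":76}
Value at /wol: 76

Answer: 76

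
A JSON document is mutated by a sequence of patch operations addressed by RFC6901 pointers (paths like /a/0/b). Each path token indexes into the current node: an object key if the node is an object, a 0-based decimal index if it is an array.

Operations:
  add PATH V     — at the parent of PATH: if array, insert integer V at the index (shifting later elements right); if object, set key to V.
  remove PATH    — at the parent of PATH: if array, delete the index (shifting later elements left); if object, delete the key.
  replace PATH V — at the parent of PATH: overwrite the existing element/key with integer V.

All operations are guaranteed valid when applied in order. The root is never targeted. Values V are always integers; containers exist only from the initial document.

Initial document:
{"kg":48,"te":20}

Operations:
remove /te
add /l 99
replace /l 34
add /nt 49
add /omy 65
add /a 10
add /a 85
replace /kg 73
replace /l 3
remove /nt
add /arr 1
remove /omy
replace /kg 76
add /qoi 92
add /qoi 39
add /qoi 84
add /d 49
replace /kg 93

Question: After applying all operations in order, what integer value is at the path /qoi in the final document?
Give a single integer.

Answer: 84

Derivation:
After op 1 (remove /te): {"kg":48}
After op 2 (add /l 99): {"kg":48,"l":99}
After op 3 (replace /l 34): {"kg":48,"l":34}
After op 4 (add /nt 49): {"kg":48,"l":34,"nt":49}
After op 5 (add /omy 65): {"kg":48,"l":34,"nt":49,"omy":65}
After op 6 (add /a 10): {"a":10,"kg":48,"l":34,"nt":49,"omy":65}
After op 7 (add /a 85): {"a":85,"kg":48,"l":34,"nt":49,"omy":65}
After op 8 (replace /kg 73): {"a":85,"kg":73,"l":34,"nt":49,"omy":65}
After op 9 (replace /l 3): {"a":85,"kg":73,"l":3,"nt":49,"omy":65}
After op 10 (remove /nt): {"a":85,"kg":73,"l":3,"omy":65}
After op 11 (add /arr 1): {"a":85,"arr":1,"kg":73,"l":3,"omy":65}
After op 12 (remove /omy): {"a":85,"arr":1,"kg":73,"l":3}
After op 13 (replace /kg 76): {"a":85,"arr":1,"kg":76,"l":3}
After op 14 (add /qoi 92): {"a":85,"arr":1,"kg":76,"l":3,"qoi":92}
After op 15 (add /qoi 39): {"a":85,"arr":1,"kg":76,"l":3,"qoi":39}
After op 16 (add /qoi 84): {"a":85,"arr":1,"kg":76,"l":3,"qoi":84}
After op 17 (add /d 49): {"a":85,"arr":1,"d":49,"kg":76,"l":3,"qoi":84}
After op 18 (replace /kg 93): {"a":85,"arr":1,"d":49,"kg":93,"l":3,"qoi":84}
Value at /qoi: 84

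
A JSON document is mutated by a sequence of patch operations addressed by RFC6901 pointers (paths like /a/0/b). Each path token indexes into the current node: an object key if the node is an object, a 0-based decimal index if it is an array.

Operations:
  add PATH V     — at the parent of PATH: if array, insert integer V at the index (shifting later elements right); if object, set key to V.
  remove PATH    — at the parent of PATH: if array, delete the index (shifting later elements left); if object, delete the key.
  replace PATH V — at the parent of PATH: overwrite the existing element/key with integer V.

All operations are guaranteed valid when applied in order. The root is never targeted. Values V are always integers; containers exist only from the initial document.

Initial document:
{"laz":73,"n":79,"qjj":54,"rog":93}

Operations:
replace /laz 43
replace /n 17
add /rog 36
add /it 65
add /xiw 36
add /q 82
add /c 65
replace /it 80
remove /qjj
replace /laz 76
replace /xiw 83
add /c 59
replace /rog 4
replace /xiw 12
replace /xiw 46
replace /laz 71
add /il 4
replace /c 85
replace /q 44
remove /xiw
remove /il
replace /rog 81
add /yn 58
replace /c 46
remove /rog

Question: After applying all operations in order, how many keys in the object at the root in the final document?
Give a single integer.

After op 1 (replace /laz 43): {"laz":43,"n":79,"qjj":54,"rog":93}
After op 2 (replace /n 17): {"laz":43,"n":17,"qjj":54,"rog":93}
After op 3 (add /rog 36): {"laz":43,"n":17,"qjj":54,"rog":36}
After op 4 (add /it 65): {"it":65,"laz":43,"n":17,"qjj":54,"rog":36}
After op 5 (add /xiw 36): {"it":65,"laz":43,"n":17,"qjj":54,"rog":36,"xiw":36}
After op 6 (add /q 82): {"it":65,"laz":43,"n":17,"q":82,"qjj":54,"rog":36,"xiw":36}
After op 7 (add /c 65): {"c":65,"it":65,"laz":43,"n":17,"q":82,"qjj":54,"rog":36,"xiw":36}
After op 8 (replace /it 80): {"c":65,"it":80,"laz":43,"n":17,"q":82,"qjj":54,"rog":36,"xiw":36}
After op 9 (remove /qjj): {"c":65,"it":80,"laz":43,"n":17,"q":82,"rog":36,"xiw":36}
After op 10 (replace /laz 76): {"c":65,"it":80,"laz":76,"n":17,"q":82,"rog":36,"xiw":36}
After op 11 (replace /xiw 83): {"c":65,"it":80,"laz":76,"n":17,"q":82,"rog":36,"xiw":83}
After op 12 (add /c 59): {"c":59,"it":80,"laz":76,"n":17,"q":82,"rog":36,"xiw":83}
After op 13 (replace /rog 4): {"c":59,"it":80,"laz":76,"n":17,"q":82,"rog":4,"xiw":83}
After op 14 (replace /xiw 12): {"c":59,"it":80,"laz":76,"n":17,"q":82,"rog":4,"xiw":12}
After op 15 (replace /xiw 46): {"c":59,"it":80,"laz":76,"n":17,"q":82,"rog":4,"xiw":46}
After op 16 (replace /laz 71): {"c":59,"it":80,"laz":71,"n":17,"q":82,"rog":4,"xiw":46}
After op 17 (add /il 4): {"c":59,"il":4,"it":80,"laz":71,"n":17,"q":82,"rog":4,"xiw":46}
After op 18 (replace /c 85): {"c":85,"il":4,"it":80,"laz":71,"n":17,"q":82,"rog":4,"xiw":46}
After op 19 (replace /q 44): {"c":85,"il":4,"it":80,"laz":71,"n":17,"q":44,"rog":4,"xiw":46}
After op 20 (remove /xiw): {"c":85,"il":4,"it":80,"laz":71,"n":17,"q":44,"rog":4}
After op 21 (remove /il): {"c":85,"it":80,"laz":71,"n":17,"q":44,"rog":4}
After op 22 (replace /rog 81): {"c":85,"it":80,"laz":71,"n":17,"q":44,"rog":81}
After op 23 (add /yn 58): {"c":85,"it":80,"laz":71,"n":17,"q":44,"rog":81,"yn":58}
After op 24 (replace /c 46): {"c":46,"it":80,"laz":71,"n":17,"q":44,"rog":81,"yn":58}
After op 25 (remove /rog): {"c":46,"it":80,"laz":71,"n":17,"q":44,"yn":58}
Size at the root: 6

Answer: 6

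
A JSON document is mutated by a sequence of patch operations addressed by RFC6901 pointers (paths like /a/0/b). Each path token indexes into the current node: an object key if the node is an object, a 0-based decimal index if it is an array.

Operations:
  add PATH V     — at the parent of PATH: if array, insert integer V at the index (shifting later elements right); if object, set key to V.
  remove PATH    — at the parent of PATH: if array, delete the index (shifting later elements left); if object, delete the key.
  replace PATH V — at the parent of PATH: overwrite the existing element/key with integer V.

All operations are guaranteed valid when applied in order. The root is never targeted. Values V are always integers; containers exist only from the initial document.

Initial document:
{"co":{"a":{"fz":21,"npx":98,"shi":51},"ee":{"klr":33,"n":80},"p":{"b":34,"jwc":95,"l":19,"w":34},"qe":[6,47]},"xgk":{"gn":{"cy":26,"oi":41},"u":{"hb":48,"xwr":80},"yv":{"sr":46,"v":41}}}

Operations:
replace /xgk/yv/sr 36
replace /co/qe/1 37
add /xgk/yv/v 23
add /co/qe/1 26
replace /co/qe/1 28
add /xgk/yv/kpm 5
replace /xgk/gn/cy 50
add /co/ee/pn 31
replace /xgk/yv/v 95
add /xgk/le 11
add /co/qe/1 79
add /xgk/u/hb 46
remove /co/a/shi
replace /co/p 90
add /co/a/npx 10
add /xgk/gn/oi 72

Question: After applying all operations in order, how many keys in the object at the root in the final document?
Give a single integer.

After op 1 (replace /xgk/yv/sr 36): {"co":{"a":{"fz":21,"npx":98,"shi":51},"ee":{"klr":33,"n":80},"p":{"b":34,"jwc":95,"l":19,"w":34},"qe":[6,47]},"xgk":{"gn":{"cy":26,"oi":41},"u":{"hb":48,"xwr":80},"yv":{"sr":36,"v":41}}}
After op 2 (replace /co/qe/1 37): {"co":{"a":{"fz":21,"npx":98,"shi":51},"ee":{"klr":33,"n":80},"p":{"b":34,"jwc":95,"l":19,"w":34},"qe":[6,37]},"xgk":{"gn":{"cy":26,"oi":41},"u":{"hb":48,"xwr":80},"yv":{"sr":36,"v":41}}}
After op 3 (add /xgk/yv/v 23): {"co":{"a":{"fz":21,"npx":98,"shi":51},"ee":{"klr":33,"n":80},"p":{"b":34,"jwc":95,"l":19,"w":34},"qe":[6,37]},"xgk":{"gn":{"cy":26,"oi":41},"u":{"hb":48,"xwr":80},"yv":{"sr":36,"v":23}}}
After op 4 (add /co/qe/1 26): {"co":{"a":{"fz":21,"npx":98,"shi":51},"ee":{"klr":33,"n":80},"p":{"b":34,"jwc":95,"l":19,"w":34},"qe":[6,26,37]},"xgk":{"gn":{"cy":26,"oi":41},"u":{"hb":48,"xwr":80},"yv":{"sr":36,"v":23}}}
After op 5 (replace /co/qe/1 28): {"co":{"a":{"fz":21,"npx":98,"shi":51},"ee":{"klr":33,"n":80},"p":{"b":34,"jwc":95,"l":19,"w":34},"qe":[6,28,37]},"xgk":{"gn":{"cy":26,"oi":41},"u":{"hb":48,"xwr":80},"yv":{"sr":36,"v":23}}}
After op 6 (add /xgk/yv/kpm 5): {"co":{"a":{"fz":21,"npx":98,"shi":51},"ee":{"klr":33,"n":80},"p":{"b":34,"jwc":95,"l":19,"w":34},"qe":[6,28,37]},"xgk":{"gn":{"cy":26,"oi":41},"u":{"hb":48,"xwr":80},"yv":{"kpm":5,"sr":36,"v":23}}}
After op 7 (replace /xgk/gn/cy 50): {"co":{"a":{"fz":21,"npx":98,"shi":51},"ee":{"klr":33,"n":80},"p":{"b":34,"jwc":95,"l":19,"w":34},"qe":[6,28,37]},"xgk":{"gn":{"cy":50,"oi":41},"u":{"hb":48,"xwr":80},"yv":{"kpm":5,"sr":36,"v":23}}}
After op 8 (add /co/ee/pn 31): {"co":{"a":{"fz":21,"npx":98,"shi":51},"ee":{"klr":33,"n":80,"pn":31},"p":{"b":34,"jwc":95,"l":19,"w":34},"qe":[6,28,37]},"xgk":{"gn":{"cy":50,"oi":41},"u":{"hb":48,"xwr":80},"yv":{"kpm":5,"sr":36,"v":23}}}
After op 9 (replace /xgk/yv/v 95): {"co":{"a":{"fz":21,"npx":98,"shi":51},"ee":{"klr":33,"n":80,"pn":31},"p":{"b":34,"jwc":95,"l":19,"w":34},"qe":[6,28,37]},"xgk":{"gn":{"cy":50,"oi":41},"u":{"hb":48,"xwr":80},"yv":{"kpm":5,"sr":36,"v":95}}}
After op 10 (add /xgk/le 11): {"co":{"a":{"fz":21,"npx":98,"shi":51},"ee":{"klr":33,"n":80,"pn":31},"p":{"b":34,"jwc":95,"l":19,"w":34},"qe":[6,28,37]},"xgk":{"gn":{"cy":50,"oi":41},"le":11,"u":{"hb":48,"xwr":80},"yv":{"kpm":5,"sr":36,"v":95}}}
After op 11 (add /co/qe/1 79): {"co":{"a":{"fz":21,"npx":98,"shi":51},"ee":{"klr":33,"n":80,"pn":31},"p":{"b":34,"jwc":95,"l":19,"w":34},"qe":[6,79,28,37]},"xgk":{"gn":{"cy":50,"oi":41},"le":11,"u":{"hb":48,"xwr":80},"yv":{"kpm":5,"sr":36,"v":95}}}
After op 12 (add /xgk/u/hb 46): {"co":{"a":{"fz":21,"npx":98,"shi":51},"ee":{"klr":33,"n":80,"pn":31},"p":{"b":34,"jwc":95,"l":19,"w":34},"qe":[6,79,28,37]},"xgk":{"gn":{"cy":50,"oi":41},"le":11,"u":{"hb":46,"xwr":80},"yv":{"kpm":5,"sr":36,"v":95}}}
After op 13 (remove /co/a/shi): {"co":{"a":{"fz":21,"npx":98},"ee":{"klr":33,"n":80,"pn":31},"p":{"b":34,"jwc":95,"l":19,"w":34},"qe":[6,79,28,37]},"xgk":{"gn":{"cy":50,"oi":41},"le":11,"u":{"hb":46,"xwr":80},"yv":{"kpm":5,"sr":36,"v":95}}}
After op 14 (replace /co/p 90): {"co":{"a":{"fz":21,"npx":98},"ee":{"klr":33,"n":80,"pn":31},"p":90,"qe":[6,79,28,37]},"xgk":{"gn":{"cy":50,"oi":41},"le":11,"u":{"hb":46,"xwr":80},"yv":{"kpm":5,"sr":36,"v":95}}}
After op 15 (add /co/a/npx 10): {"co":{"a":{"fz":21,"npx":10},"ee":{"klr":33,"n":80,"pn":31},"p":90,"qe":[6,79,28,37]},"xgk":{"gn":{"cy":50,"oi":41},"le":11,"u":{"hb":46,"xwr":80},"yv":{"kpm":5,"sr":36,"v":95}}}
After op 16 (add /xgk/gn/oi 72): {"co":{"a":{"fz":21,"npx":10},"ee":{"klr":33,"n":80,"pn":31},"p":90,"qe":[6,79,28,37]},"xgk":{"gn":{"cy":50,"oi":72},"le":11,"u":{"hb":46,"xwr":80},"yv":{"kpm":5,"sr":36,"v":95}}}
Size at the root: 2

Answer: 2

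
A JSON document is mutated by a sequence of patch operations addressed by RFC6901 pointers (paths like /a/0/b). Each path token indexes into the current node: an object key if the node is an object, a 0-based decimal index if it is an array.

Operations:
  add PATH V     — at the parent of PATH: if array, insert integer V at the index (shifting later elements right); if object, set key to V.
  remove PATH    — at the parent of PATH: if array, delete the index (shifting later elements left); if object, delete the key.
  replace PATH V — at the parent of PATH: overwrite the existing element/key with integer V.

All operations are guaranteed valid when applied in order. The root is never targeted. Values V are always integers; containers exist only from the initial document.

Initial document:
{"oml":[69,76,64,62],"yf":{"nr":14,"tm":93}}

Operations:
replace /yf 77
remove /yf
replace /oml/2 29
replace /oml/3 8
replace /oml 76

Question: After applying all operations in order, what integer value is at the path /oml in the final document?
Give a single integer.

After op 1 (replace /yf 77): {"oml":[69,76,64,62],"yf":77}
After op 2 (remove /yf): {"oml":[69,76,64,62]}
After op 3 (replace /oml/2 29): {"oml":[69,76,29,62]}
After op 4 (replace /oml/3 8): {"oml":[69,76,29,8]}
After op 5 (replace /oml 76): {"oml":76}
Value at /oml: 76

Answer: 76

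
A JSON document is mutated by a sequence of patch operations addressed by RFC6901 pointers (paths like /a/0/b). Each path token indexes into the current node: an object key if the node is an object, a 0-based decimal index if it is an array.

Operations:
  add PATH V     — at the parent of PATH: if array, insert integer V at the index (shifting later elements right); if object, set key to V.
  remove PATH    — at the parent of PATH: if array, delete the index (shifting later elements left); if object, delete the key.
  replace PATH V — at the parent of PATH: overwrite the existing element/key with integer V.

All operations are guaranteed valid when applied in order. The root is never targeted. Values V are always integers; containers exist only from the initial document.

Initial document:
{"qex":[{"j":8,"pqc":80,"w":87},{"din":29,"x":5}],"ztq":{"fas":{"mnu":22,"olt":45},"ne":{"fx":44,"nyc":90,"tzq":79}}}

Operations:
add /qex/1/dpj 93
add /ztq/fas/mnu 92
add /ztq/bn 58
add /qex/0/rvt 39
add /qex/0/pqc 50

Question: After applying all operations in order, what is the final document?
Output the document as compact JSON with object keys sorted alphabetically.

Answer: {"qex":[{"j":8,"pqc":50,"rvt":39,"w":87},{"din":29,"dpj":93,"x":5}],"ztq":{"bn":58,"fas":{"mnu":92,"olt":45},"ne":{"fx":44,"nyc":90,"tzq":79}}}

Derivation:
After op 1 (add /qex/1/dpj 93): {"qex":[{"j":8,"pqc":80,"w":87},{"din":29,"dpj":93,"x":5}],"ztq":{"fas":{"mnu":22,"olt":45},"ne":{"fx":44,"nyc":90,"tzq":79}}}
After op 2 (add /ztq/fas/mnu 92): {"qex":[{"j":8,"pqc":80,"w":87},{"din":29,"dpj":93,"x":5}],"ztq":{"fas":{"mnu":92,"olt":45},"ne":{"fx":44,"nyc":90,"tzq":79}}}
After op 3 (add /ztq/bn 58): {"qex":[{"j":8,"pqc":80,"w":87},{"din":29,"dpj":93,"x":5}],"ztq":{"bn":58,"fas":{"mnu":92,"olt":45},"ne":{"fx":44,"nyc":90,"tzq":79}}}
After op 4 (add /qex/0/rvt 39): {"qex":[{"j":8,"pqc":80,"rvt":39,"w":87},{"din":29,"dpj":93,"x":5}],"ztq":{"bn":58,"fas":{"mnu":92,"olt":45},"ne":{"fx":44,"nyc":90,"tzq":79}}}
After op 5 (add /qex/0/pqc 50): {"qex":[{"j":8,"pqc":50,"rvt":39,"w":87},{"din":29,"dpj":93,"x":5}],"ztq":{"bn":58,"fas":{"mnu":92,"olt":45},"ne":{"fx":44,"nyc":90,"tzq":79}}}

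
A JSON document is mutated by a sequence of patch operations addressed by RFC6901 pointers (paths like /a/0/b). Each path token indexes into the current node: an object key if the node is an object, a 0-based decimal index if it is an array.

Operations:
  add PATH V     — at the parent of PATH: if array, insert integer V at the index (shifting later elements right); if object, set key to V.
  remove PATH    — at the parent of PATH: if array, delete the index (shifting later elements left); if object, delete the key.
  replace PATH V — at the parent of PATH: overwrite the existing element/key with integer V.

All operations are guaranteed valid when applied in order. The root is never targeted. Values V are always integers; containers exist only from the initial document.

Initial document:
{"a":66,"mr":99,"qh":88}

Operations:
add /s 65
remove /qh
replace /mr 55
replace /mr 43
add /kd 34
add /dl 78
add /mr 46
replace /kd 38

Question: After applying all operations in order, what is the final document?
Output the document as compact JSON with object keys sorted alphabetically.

After op 1 (add /s 65): {"a":66,"mr":99,"qh":88,"s":65}
After op 2 (remove /qh): {"a":66,"mr":99,"s":65}
After op 3 (replace /mr 55): {"a":66,"mr":55,"s":65}
After op 4 (replace /mr 43): {"a":66,"mr":43,"s":65}
After op 5 (add /kd 34): {"a":66,"kd":34,"mr":43,"s":65}
After op 6 (add /dl 78): {"a":66,"dl":78,"kd":34,"mr":43,"s":65}
After op 7 (add /mr 46): {"a":66,"dl":78,"kd":34,"mr":46,"s":65}
After op 8 (replace /kd 38): {"a":66,"dl":78,"kd":38,"mr":46,"s":65}

Answer: {"a":66,"dl":78,"kd":38,"mr":46,"s":65}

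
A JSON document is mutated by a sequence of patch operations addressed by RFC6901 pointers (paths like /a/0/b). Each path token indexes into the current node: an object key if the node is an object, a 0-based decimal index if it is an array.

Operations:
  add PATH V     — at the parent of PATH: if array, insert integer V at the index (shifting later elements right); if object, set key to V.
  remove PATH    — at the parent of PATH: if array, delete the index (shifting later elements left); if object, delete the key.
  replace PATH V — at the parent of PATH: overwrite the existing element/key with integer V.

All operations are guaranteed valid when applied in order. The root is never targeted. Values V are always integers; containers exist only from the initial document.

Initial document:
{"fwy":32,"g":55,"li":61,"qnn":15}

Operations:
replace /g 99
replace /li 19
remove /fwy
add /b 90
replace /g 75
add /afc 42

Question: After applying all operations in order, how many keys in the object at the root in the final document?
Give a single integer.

Answer: 5

Derivation:
After op 1 (replace /g 99): {"fwy":32,"g":99,"li":61,"qnn":15}
After op 2 (replace /li 19): {"fwy":32,"g":99,"li":19,"qnn":15}
After op 3 (remove /fwy): {"g":99,"li":19,"qnn":15}
After op 4 (add /b 90): {"b":90,"g":99,"li":19,"qnn":15}
After op 5 (replace /g 75): {"b":90,"g":75,"li":19,"qnn":15}
After op 6 (add /afc 42): {"afc":42,"b":90,"g":75,"li":19,"qnn":15}
Size at the root: 5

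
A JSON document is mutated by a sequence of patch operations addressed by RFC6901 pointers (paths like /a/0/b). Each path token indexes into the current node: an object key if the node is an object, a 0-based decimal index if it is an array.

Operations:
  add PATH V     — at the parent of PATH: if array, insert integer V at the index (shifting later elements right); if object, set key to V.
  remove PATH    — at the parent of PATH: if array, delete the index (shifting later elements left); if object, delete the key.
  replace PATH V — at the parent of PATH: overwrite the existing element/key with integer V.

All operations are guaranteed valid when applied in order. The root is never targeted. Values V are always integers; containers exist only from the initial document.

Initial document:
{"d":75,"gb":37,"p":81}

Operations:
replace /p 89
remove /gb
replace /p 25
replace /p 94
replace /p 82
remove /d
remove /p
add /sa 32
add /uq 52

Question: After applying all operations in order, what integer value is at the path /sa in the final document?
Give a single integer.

Answer: 32

Derivation:
After op 1 (replace /p 89): {"d":75,"gb":37,"p":89}
After op 2 (remove /gb): {"d":75,"p":89}
After op 3 (replace /p 25): {"d":75,"p":25}
After op 4 (replace /p 94): {"d":75,"p":94}
After op 5 (replace /p 82): {"d":75,"p":82}
After op 6 (remove /d): {"p":82}
After op 7 (remove /p): {}
After op 8 (add /sa 32): {"sa":32}
After op 9 (add /uq 52): {"sa":32,"uq":52}
Value at /sa: 32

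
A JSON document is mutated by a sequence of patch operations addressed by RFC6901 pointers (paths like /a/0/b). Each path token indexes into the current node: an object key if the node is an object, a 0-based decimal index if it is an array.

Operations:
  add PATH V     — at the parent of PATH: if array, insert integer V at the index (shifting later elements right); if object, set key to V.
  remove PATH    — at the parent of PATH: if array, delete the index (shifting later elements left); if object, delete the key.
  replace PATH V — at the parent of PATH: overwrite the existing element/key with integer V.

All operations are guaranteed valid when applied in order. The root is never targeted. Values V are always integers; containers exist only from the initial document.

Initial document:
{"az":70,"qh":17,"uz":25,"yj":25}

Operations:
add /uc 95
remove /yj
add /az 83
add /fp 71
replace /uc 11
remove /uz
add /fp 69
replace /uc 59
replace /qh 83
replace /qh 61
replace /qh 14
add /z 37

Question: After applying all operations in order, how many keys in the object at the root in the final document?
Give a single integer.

After op 1 (add /uc 95): {"az":70,"qh":17,"uc":95,"uz":25,"yj":25}
After op 2 (remove /yj): {"az":70,"qh":17,"uc":95,"uz":25}
After op 3 (add /az 83): {"az":83,"qh":17,"uc":95,"uz":25}
After op 4 (add /fp 71): {"az":83,"fp":71,"qh":17,"uc":95,"uz":25}
After op 5 (replace /uc 11): {"az":83,"fp":71,"qh":17,"uc":11,"uz":25}
After op 6 (remove /uz): {"az":83,"fp":71,"qh":17,"uc":11}
After op 7 (add /fp 69): {"az":83,"fp":69,"qh":17,"uc":11}
After op 8 (replace /uc 59): {"az":83,"fp":69,"qh":17,"uc":59}
After op 9 (replace /qh 83): {"az":83,"fp":69,"qh":83,"uc":59}
After op 10 (replace /qh 61): {"az":83,"fp":69,"qh":61,"uc":59}
After op 11 (replace /qh 14): {"az":83,"fp":69,"qh":14,"uc":59}
After op 12 (add /z 37): {"az":83,"fp":69,"qh":14,"uc":59,"z":37}
Size at the root: 5

Answer: 5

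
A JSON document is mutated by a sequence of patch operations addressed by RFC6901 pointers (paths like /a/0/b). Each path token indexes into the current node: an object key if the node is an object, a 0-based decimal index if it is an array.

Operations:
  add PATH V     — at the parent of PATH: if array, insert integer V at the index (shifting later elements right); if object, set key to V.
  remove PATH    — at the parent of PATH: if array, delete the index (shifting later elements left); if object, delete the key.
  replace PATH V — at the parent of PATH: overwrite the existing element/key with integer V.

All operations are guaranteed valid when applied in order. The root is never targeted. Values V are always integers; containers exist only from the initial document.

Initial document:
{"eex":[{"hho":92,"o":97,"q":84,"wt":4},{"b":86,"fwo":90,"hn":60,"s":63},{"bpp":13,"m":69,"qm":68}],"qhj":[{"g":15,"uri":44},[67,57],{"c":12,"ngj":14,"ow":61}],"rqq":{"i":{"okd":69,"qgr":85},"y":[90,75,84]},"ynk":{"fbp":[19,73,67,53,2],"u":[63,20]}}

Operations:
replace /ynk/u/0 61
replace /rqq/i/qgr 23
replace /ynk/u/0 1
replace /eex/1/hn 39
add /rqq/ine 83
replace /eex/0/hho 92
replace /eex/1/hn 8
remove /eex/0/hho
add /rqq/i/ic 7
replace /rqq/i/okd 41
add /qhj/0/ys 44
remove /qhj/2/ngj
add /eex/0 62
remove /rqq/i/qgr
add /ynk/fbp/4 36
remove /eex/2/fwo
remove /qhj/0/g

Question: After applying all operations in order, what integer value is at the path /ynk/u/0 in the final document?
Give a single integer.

After op 1 (replace /ynk/u/0 61): {"eex":[{"hho":92,"o":97,"q":84,"wt":4},{"b":86,"fwo":90,"hn":60,"s":63},{"bpp":13,"m":69,"qm":68}],"qhj":[{"g":15,"uri":44},[67,57],{"c":12,"ngj":14,"ow":61}],"rqq":{"i":{"okd":69,"qgr":85},"y":[90,75,84]},"ynk":{"fbp":[19,73,67,53,2],"u":[61,20]}}
After op 2 (replace /rqq/i/qgr 23): {"eex":[{"hho":92,"o":97,"q":84,"wt":4},{"b":86,"fwo":90,"hn":60,"s":63},{"bpp":13,"m":69,"qm":68}],"qhj":[{"g":15,"uri":44},[67,57],{"c":12,"ngj":14,"ow":61}],"rqq":{"i":{"okd":69,"qgr":23},"y":[90,75,84]},"ynk":{"fbp":[19,73,67,53,2],"u":[61,20]}}
After op 3 (replace /ynk/u/0 1): {"eex":[{"hho":92,"o":97,"q":84,"wt":4},{"b":86,"fwo":90,"hn":60,"s":63},{"bpp":13,"m":69,"qm":68}],"qhj":[{"g":15,"uri":44},[67,57],{"c":12,"ngj":14,"ow":61}],"rqq":{"i":{"okd":69,"qgr":23},"y":[90,75,84]},"ynk":{"fbp":[19,73,67,53,2],"u":[1,20]}}
After op 4 (replace /eex/1/hn 39): {"eex":[{"hho":92,"o":97,"q":84,"wt":4},{"b":86,"fwo":90,"hn":39,"s":63},{"bpp":13,"m":69,"qm":68}],"qhj":[{"g":15,"uri":44},[67,57],{"c":12,"ngj":14,"ow":61}],"rqq":{"i":{"okd":69,"qgr":23},"y":[90,75,84]},"ynk":{"fbp":[19,73,67,53,2],"u":[1,20]}}
After op 5 (add /rqq/ine 83): {"eex":[{"hho":92,"o":97,"q":84,"wt":4},{"b":86,"fwo":90,"hn":39,"s":63},{"bpp":13,"m":69,"qm":68}],"qhj":[{"g":15,"uri":44},[67,57],{"c":12,"ngj":14,"ow":61}],"rqq":{"i":{"okd":69,"qgr":23},"ine":83,"y":[90,75,84]},"ynk":{"fbp":[19,73,67,53,2],"u":[1,20]}}
After op 6 (replace /eex/0/hho 92): {"eex":[{"hho":92,"o":97,"q":84,"wt":4},{"b":86,"fwo":90,"hn":39,"s":63},{"bpp":13,"m":69,"qm":68}],"qhj":[{"g":15,"uri":44},[67,57],{"c":12,"ngj":14,"ow":61}],"rqq":{"i":{"okd":69,"qgr":23},"ine":83,"y":[90,75,84]},"ynk":{"fbp":[19,73,67,53,2],"u":[1,20]}}
After op 7 (replace /eex/1/hn 8): {"eex":[{"hho":92,"o":97,"q":84,"wt":4},{"b":86,"fwo":90,"hn":8,"s":63},{"bpp":13,"m":69,"qm":68}],"qhj":[{"g":15,"uri":44},[67,57],{"c":12,"ngj":14,"ow":61}],"rqq":{"i":{"okd":69,"qgr":23},"ine":83,"y":[90,75,84]},"ynk":{"fbp":[19,73,67,53,2],"u":[1,20]}}
After op 8 (remove /eex/0/hho): {"eex":[{"o":97,"q":84,"wt":4},{"b":86,"fwo":90,"hn":8,"s":63},{"bpp":13,"m":69,"qm":68}],"qhj":[{"g":15,"uri":44},[67,57],{"c":12,"ngj":14,"ow":61}],"rqq":{"i":{"okd":69,"qgr":23},"ine":83,"y":[90,75,84]},"ynk":{"fbp":[19,73,67,53,2],"u":[1,20]}}
After op 9 (add /rqq/i/ic 7): {"eex":[{"o":97,"q":84,"wt":4},{"b":86,"fwo":90,"hn":8,"s":63},{"bpp":13,"m":69,"qm":68}],"qhj":[{"g":15,"uri":44},[67,57],{"c":12,"ngj":14,"ow":61}],"rqq":{"i":{"ic":7,"okd":69,"qgr":23},"ine":83,"y":[90,75,84]},"ynk":{"fbp":[19,73,67,53,2],"u":[1,20]}}
After op 10 (replace /rqq/i/okd 41): {"eex":[{"o":97,"q":84,"wt":4},{"b":86,"fwo":90,"hn":8,"s":63},{"bpp":13,"m":69,"qm":68}],"qhj":[{"g":15,"uri":44},[67,57],{"c":12,"ngj":14,"ow":61}],"rqq":{"i":{"ic":7,"okd":41,"qgr":23},"ine":83,"y":[90,75,84]},"ynk":{"fbp":[19,73,67,53,2],"u":[1,20]}}
After op 11 (add /qhj/0/ys 44): {"eex":[{"o":97,"q":84,"wt":4},{"b":86,"fwo":90,"hn":8,"s":63},{"bpp":13,"m":69,"qm":68}],"qhj":[{"g":15,"uri":44,"ys":44},[67,57],{"c":12,"ngj":14,"ow":61}],"rqq":{"i":{"ic":7,"okd":41,"qgr":23},"ine":83,"y":[90,75,84]},"ynk":{"fbp":[19,73,67,53,2],"u":[1,20]}}
After op 12 (remove /qhj/2/ngj): {"eex":[{"o":97,"q":84,"wt":4},{"b":86,"fwo":90,"hn":8,"s":63},{"bpp":13,"m":69,"qm":68}],"qhj":[{"g":15,"uri":44,"ys":44},[67,57],{"c":12,"ow":61}],"rqq":{"i":{"ic":7,"okd":41,"qgr":23},"ine":83,"y":[90,75,84]},"ynk":{"fbp":[19,73,67,53,2],"u":[1,20]}}
After op 13 (add /eex/0 62): {"eex":[62,{"o":97,"q":84,"wt":4},{"b":86,"fwo":90,"hn":8,"s":63},{"bpp":13,"m":69,"qm":68}],"qhj":[{"g":15,"uri":44,"ys":44},[67,57],{"c":12,"ow":61}],"rqq":{"i":{"ic":7,"okd":41,"qgr":23},"ine":83,"y":[90,75,84]},"ynk":{"fbp":[19,73,67,53,2],"u":[1,20]}}
After op 14 (remove /rqq/i/qgr): {"eex":[62,{"o":97,"q":84,"wt":4},{"b":86,"fwo":90,"hn":8,"s":63},{"bpp":13,"m":69,"qm":68}],"qhj":[{"g":15,"uri":44,"ys":44},[67,57],{"c":12,"ow":61}],"rqq":{"i":{"ic":7,"okd":41},"ine":83,"y":[90,75,84]},"ynk":{"fbp":[19,73,67,53,2],"u":[1,20]}}
After op 15 (add /ynk/fbp/4 36): {"eex":[62,{"o":97,"q":84,"wt":4},{"b":86,"fwo":90,"hn":8,"s":63},{"bpp":13,"m":69,"qm":68}],"qhj":[{"g":15,"uri":44,"ys":44},[67,57],{"c":12,"ow":61}],"rqq":{"i":{"ic":7,"okd":41},"ine":83,"y":[90,75,84]},"ynk":{"fbp":[19,73,67,53,36,2],"u":[1,20]}}
After op 16 (remove /eex/2/fwo): {"eex":[62,{"o":97,"q":84,"wt":4},{"b":86,"hn":8,"s":63},{"bpp":13,"m":69,"qm":68}],"qhj":[{"g":15,"uri":44,"ys":44},[67,57],{"c":12,"ow":61}],"rqq":{"i":{"ic":7,"okd":41},"ine":83,"y":[90,75,84]},"ynk":{"fbp":[19,73,67,53,36,2],"u":[1,20]}}
After op 17 (remove /qhj/0/g): {"eex":[62,{"o":97,"q":84,"wt":4},{"b":86,"hn":8,"s":63},{"bpp":13,"m":69,"qm":68}],"qhj":[{"uri":44,"ys":44},[67,57],{"c":12,"ow":61}],"rqq":{"i":{"ic":7,"okd":41},"ine":83,"y":[90,75,84]},"ynk":{"fbp":[19,73,67,53,36,2],"u":[1,20]}}
Value at /ynk/u/0: 1

Answer: 1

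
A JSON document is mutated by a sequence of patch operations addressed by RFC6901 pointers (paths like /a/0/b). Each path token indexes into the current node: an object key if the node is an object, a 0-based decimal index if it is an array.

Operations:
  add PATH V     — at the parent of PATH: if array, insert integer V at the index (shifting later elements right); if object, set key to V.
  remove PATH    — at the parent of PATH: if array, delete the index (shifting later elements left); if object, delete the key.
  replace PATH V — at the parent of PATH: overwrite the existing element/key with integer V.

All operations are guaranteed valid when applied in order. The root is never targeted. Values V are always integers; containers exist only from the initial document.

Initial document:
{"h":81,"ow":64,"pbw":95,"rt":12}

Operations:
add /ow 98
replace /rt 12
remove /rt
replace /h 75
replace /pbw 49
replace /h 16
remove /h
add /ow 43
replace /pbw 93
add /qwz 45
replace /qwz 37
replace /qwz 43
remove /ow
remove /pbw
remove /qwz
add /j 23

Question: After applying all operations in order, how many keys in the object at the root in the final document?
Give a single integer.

After op 1 (add /ow 98): {"h":81,"ow":98,"pbw":95,"rt":12}
After op 2 (replace /rt 12): {"h":81,"ow":98,"pbw":95,"rt":12}
After op 3 (remove /rt): {"h":81,"ow":98,"pbw":95}
After op 4 (replace /h 75): {"h":75,"ow":98,"pbw":95}
After op 5 (replace /pbw 49): {"h":75,"ow":98,"pbw":49}
After op 6 (replace /h 16): {"h":16,"ow":98,"pbw":49}
After op 7 (remove /h): {"ow":98,"pbw":49}
After op 8 (add /ow 43): {"ow":43,"pbw":49}
After op 9 (replace /pbw 93): {"ow":43,"pbw":93}
After op 10 (add /qwz 45): {"ow":43,"pbw":93,"qwz":45}
After op 11 (replace /qwz 37): {"ow":43,"pbw":93,"qwz":37}
After op 12 (replace /qwz 43): {"ow":43,"pbw":93,"qwz":43}
After op 13 (remove /ow): {"pbw":93,"qwz":43}
After op 14 (remove /pbw): {"qwz":43}
After op 15 (remove /qwz): {}
After op 16 (add /j 23): {"j":23}
Size at the root: 1

Answer: 1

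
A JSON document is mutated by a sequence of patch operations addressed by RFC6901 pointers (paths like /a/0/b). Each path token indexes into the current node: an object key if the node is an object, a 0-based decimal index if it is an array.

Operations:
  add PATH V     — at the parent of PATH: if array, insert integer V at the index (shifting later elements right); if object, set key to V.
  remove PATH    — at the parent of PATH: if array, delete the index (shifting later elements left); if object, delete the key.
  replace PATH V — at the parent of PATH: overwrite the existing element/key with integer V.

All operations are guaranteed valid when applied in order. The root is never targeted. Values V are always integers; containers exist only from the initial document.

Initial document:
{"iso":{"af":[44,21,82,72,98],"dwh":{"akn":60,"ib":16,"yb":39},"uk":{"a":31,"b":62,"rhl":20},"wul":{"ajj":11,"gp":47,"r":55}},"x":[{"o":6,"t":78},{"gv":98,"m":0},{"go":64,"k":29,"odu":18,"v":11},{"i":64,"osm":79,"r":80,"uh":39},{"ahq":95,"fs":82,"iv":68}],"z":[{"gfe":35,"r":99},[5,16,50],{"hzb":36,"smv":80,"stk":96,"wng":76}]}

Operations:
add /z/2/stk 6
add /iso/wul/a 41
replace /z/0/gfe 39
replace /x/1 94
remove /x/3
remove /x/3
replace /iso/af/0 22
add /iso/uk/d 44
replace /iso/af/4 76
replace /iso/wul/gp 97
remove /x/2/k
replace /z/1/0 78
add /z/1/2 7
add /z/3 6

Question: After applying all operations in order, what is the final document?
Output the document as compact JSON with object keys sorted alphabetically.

Answer: {"iso":{"af":[22,21,82,72,76],"dwh":{"akn":60,"ib":16,"yb":39},"uk":{"a":31,"b":62,"d":44,"rhl":20},"wul":{"a":41,"ajj":11,"gp":97,"r":55}},"x":[{"o":6,"t":78},94,{"go":64,"odu":18,"v":11}],"z":[{"gfe":39,"r":99},[78,16,7,50],{"hzb":36,"smv":80,"stk":6,"wng":76},6]}

Derivation:
After op 1 (add /z/2/stk 6): {"iso":{"af":[44,21,82,72,98],"dwh":{"akn":60,"ib":16,"yb":39},"uk":{"a":31,"b":62,"rhl":20},"wul":{"ajj":11,"gp":47,"r":55}},"x":[{"o":6,"t":78},{"gv":98,"m":0},{"go":64,"k":29,"odu":18,"v":11},{"i":64,"osm":79,"r":80,"uh":39},{"ahq":95,"fs":82,"iv":68}],"z":[{"gfe":35,"r":99},[5,16,50],{"hzb":36,"smv":80,"stk":6,"wng":76}]}
After op 2 (add /iso/wul/a 41): {"iso":{"af":[44,21,82,72,98],"dwh":{"akn":60,"ib":16,"yb":39},"uk":{"a":31,"b":62,"rhl":20},"wul":{"a":41,"ajj":11,"gp":47,"r":55}},"x":[{"o":6,"t":78},{"gv":98,"m":0},{"go":64,"k":29,"odu":18,"v":11},{"i":64,"osm":79,"r":80,"uh":39},{"ahq":95,"fs":82,"iv":68}],"z":[{"gfe":35,"r":99},[5,16,50],{"hzb":36,"smv":80,"stk":6,"wng":76}]}
After op 3 (replace /z/0/gfe 39): {"iso":{"af":[44,21,82,72,98],"dwh":{"akn":60,"ib":16,"yb":39},"uk":{"a":31,"b":62,"rhl":20},"wul":{"a":41,"ajj":11,"gp":47,"r":55}},"x":[{"o":6,"t":78},{"gv":98,"m":0},{"go":64,"k":29,"odu":18,"v":11},{"i":64,"osm":79,"r":80,"uh":39},{"ahq":95,"fs":82,"iv":68}],"z":[{"gfe":39,"r":99},[5,16,50],{"hzb":36,"smv":80,"stk":6,"wng":76}]}
After op 4 (replace /x/1 94): {"iso":{"af":[44,21,82,72,98],"dwh":{"akn":60,"ib":16,"yb":39},"uk":{"a":31,"b":62,"rhl":20},"wul":{"a":41,"ajj":11,"gp":47,"r":55}},"x":[{"o":6,"t":78},94,{"go":64,"k":29,"odu":18,"v":11},{"i":64,"osm":79,"r":80,"uh":39},{"ahq":95,"fs":82,"iv":68}],"z":[{"gfe":39,"r":99},[5,16,50],{"hzb":36,"smv":80,"stk":6,"wng":76}]}
After op 5 (remove /x/3): {"iso":{"af":[44,21,82,72,98],"dwh":{"akn":60,"ib":16,"yb":39},"uk":{"a":31,"b":62,"rhl":20},"wul":{"a":41,"ajj":11,"gp":47,"r":55}},"x":[{"o":6,"t":78},94,{"go":64,"k":29,"odu":18,"v":11},{"ahq":95,"fs":82,"iv":68}],"z":[{"gfe":39,"r":99},[5,16,50],{"hzb":36,"smv":80,"stk":6,"wng":76}]}
After op 6 (remove /x/3): {"iso":{"af":[44,21,82,72,98],"dwh":{"akn":60,"ib":16,"yb":39},"uk":{"a":31,"b":62,"rhl":20},"wul":{"a":41,"ajj":11,"gp":47,"r":55}},"x":[{"o":6,"t":78},94,{"go":64,"k":29,"odu":18,"v":11}],"z":[{"gfe":39,"r":99},[5,16,50],{"hzb":36,"smv":80,"stk":6,"wng":76}]}
After op 7 (replace /iso/af/0 22): {"iso":{"af":[22,21,82,72,98],"dwh":{"akn":60,"ib":16,"yb":39},"uk":{"a":31,"b":62,"rhl":20},"wul":{"a":41,"ajj":11,"gp":47,"r":55}},"x":[{"o":6,"t":78},94,{"go":64,"k":29,"odu":18,"v":11}],"z":[{"gfe":39,"r":99},[5,16,50],{"hzb":36,"smv":80,"stk":6,"wng":76}]}
After op 8 (add /iso/uk/d 44): {"iso":{"af":[22,21,82,72,98],"dwh":{"akn":60,"ib":16,"yb":39},"uk":{"a":31,"b":62,"d":44,"rhl":20},"wul":{"a":41,"ajj":11,"gp":47,"r":55}},"x":[{"o":6,"t":78},94,{"go":64,"k":29,"odu":18,"v":11}],"z":[{"gfe":39,"r":99},[5,16,50],{"hzb":36,"smv":80,"stk":6,"wng":76}]}
After op 9 (replace /iso/af/4 76): {"iso":{"af":[22,21,82,72,76],"dwh":{"akn":60,"ib":16,"yb":39},"uk":{"a":31,"b":62,"d":44,"rhl":20},"wul":{"a":41,"ajj":11,"gp":47,"r":55}},"x":[{"o":6,"t":78},94,{"go":64,"k":29,"odu":18,"v":11}],"z":[{"gfe":39,"r":99},[5,16,50],{"hzb":36,"smv":80,"stk":6,"wng":76}]}
After op 10 (replace /iso/wul/gp 97): {"iso":{"af":[22,21,82,72,76],"dwh":{"akn":60,"ib":16,"yb":39},"uk":{"a":31,"b":62,"d":44,"rhl":20},"wul":{"a":41,"ajj":11,"gp":97,"r":55}},"x":[{"o":6,"t":78},94,{"go":64,"k":29,"odu":18,"v":11}],"z":[{"gfe":39,"r":99},[5,16,50],{"hzb":36,"smv":80,"stk":6,"wng":76}]}
After op 11 (remove /x/2/k): {"iso":{"af":[22,21,82,72,76],"dwh":{"akn":60,"ib":16,"yb":39},"uk":{"a":31,"b":62,"d":44,"rhl":20},"wul":{"a":41,"ajj":11,"gp":97,"r":55}},"x":[{"o":6,"t":78},94,{"go":64,"odu":18,"v":11}],"z":[{"gfe":39,"r":99},[5,16,50],{"hzb":36,"smv":80,"stk":6,"wng":76}]}
After op 12 (replace /z/1/0 78): {"iso":{"af":[22,21,82,72,76],"dwh":{"akn":60,"ib":16,"yb":39},"uk":{"a":31,"b":62,"d":44,"rhl":20},"wul":{"a":41,"ajj":11,"gp":97,"r":55}},"x":[{"o":6,"t":78},94,{"go":64,"odu":18,"v":11}],"z":[{"gfe":39,"r":99},[78,16,50],{"hzb":36,"smv":80,"stk":6,"wng":76}]}
After op 13 (add /z/1/2 7): {"iso":{"af":[22,21,82,72,76],"dwh":{"akn":60,"ib":16,"yb":39},"uk":{"a":31,"b":62,"d":44,"rhl":20},"wul":{"a":41,"ajj":11,"gp":97,"r":55}},"x":[{"o":6,"t":78},94,{"go":64,"odu":18,"v":11}],"z":[{"gfe":39,"r":99},[78,16,7,50],{"hzb":36,"smv":80,"stk":6,"wng":76}]}
After op 14 (add /z/3 6): {"iso":{"af":[22,21,82,72,76],"dwh":{"akn":60,"ib":16,"yb":39},"uk":{"a":31,"b":62,"d":44,"rhl":20},"wul":{"a":41,"ajj":11,"gp":97,"r":55}},"x":[{"o":6,"t":78},94,{"go":64,"odu":18,"v":11}],"z":[{"gfe":39,"r":99},[78,16,7,50],{"hzb":36,"smv":80,"stk":6,"wng":76},6]}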